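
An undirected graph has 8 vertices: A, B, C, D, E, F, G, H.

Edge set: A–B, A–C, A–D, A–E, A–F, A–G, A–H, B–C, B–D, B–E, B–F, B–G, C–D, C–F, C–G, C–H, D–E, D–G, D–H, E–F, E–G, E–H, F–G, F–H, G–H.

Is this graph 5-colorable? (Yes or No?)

The chromatic number is 5. A, D, E, G, H form a clique, so at least 5 colors are needed.
5 colors suffice: color 1 → {G}; color 2 → {A}; color 3 → {C, E}; color 4 → {B, H}; color 5 → {D, F}.
That is already a proper 5-coloring.

Yes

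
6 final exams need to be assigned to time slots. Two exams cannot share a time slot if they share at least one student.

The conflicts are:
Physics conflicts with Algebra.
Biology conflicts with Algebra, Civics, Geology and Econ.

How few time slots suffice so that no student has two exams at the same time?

Biology and Geology conflict, so at least 2 time slots are needed.
2 time slots suffice: time slot 1 → {Physics, Biology}; time slot 2 → {Algebra, Civics, Geology, Econ}. Each listed conflict is separated.

2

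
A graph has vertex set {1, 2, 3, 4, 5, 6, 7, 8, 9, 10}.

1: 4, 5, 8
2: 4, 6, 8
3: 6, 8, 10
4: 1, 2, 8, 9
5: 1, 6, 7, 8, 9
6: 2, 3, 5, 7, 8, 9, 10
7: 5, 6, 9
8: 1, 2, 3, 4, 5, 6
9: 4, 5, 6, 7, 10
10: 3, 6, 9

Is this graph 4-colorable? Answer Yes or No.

Yes

The chromatic number is 4. 5, 6, 7, 9 are mutually adjacent (a clique of size 4), so at least 4 colors are needed.
One proper 4-coloring: 1=d, 2=c, 3=c, 4=a, 5=c, 6=a, 7=d, 8=b, 9=b, 10=d.
That is already a proper 4-coloring.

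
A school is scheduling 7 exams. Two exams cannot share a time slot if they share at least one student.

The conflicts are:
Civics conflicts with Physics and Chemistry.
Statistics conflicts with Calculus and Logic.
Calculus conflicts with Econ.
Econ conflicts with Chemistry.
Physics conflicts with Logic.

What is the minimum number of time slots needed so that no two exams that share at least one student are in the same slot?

3

The cycle Civics-Chemistry-Econ-Calculus-Statistics-Logic-Physics-Civics has odd length 7, so it cannot be 2-colored; at least 3 time slots are needed.
3 time slots suffice: Civics=3, Statistics=2, Calculus=1, Econ=2, Physics=2, Logic=1, Chemistry=1. Every pair that conflicts lands in different time slots.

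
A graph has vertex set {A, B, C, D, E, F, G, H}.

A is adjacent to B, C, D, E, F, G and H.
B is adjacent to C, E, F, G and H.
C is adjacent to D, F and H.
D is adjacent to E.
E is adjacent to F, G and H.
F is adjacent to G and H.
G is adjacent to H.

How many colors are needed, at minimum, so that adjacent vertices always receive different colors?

6

A, B, E, F, G, H are mutually adjacent (a clique of size 6), so at least 6 colors are needed.
6 colors suffice: color 1 → {A}; color 2 → {D, H}; color 3 → {C, E}; color 4 → {B}; color 5 → {F}; color 6 → {G}. No two adjacent vertices share a color.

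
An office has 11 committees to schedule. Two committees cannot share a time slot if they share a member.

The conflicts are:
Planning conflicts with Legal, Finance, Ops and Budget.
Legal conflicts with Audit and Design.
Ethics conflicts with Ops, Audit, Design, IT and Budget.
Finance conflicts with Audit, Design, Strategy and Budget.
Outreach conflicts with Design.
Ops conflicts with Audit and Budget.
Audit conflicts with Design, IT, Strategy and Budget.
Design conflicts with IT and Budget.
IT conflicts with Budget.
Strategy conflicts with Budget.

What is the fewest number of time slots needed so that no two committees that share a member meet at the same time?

Ethics, Audit, Design, IT, Budget are mutually in conflict, so at least 5 time slots are needed.
5 time slots suffice: time slot 1 → {Legal, Outreach, Budget}; time slot 2 → {Planning, Audit}; time slot 3 → {Ops, Design, Strategy}; time slot 4 → {Ethics, Finance}; time slot 5 → {IT}. No two conflicting committees share a time slot.

5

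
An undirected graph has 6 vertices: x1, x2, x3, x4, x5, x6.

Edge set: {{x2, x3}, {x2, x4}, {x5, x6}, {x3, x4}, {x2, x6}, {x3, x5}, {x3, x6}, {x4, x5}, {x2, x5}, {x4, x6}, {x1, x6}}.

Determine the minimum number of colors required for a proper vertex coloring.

5

x2, x3, x4, x5, x6 form a clique, so at least 5 colors are needed.
5 colors suffice: x1=2, x2=5, x3=2, x4=4, x5=3, x6=1. Each edge has distinct colors on its endpoints.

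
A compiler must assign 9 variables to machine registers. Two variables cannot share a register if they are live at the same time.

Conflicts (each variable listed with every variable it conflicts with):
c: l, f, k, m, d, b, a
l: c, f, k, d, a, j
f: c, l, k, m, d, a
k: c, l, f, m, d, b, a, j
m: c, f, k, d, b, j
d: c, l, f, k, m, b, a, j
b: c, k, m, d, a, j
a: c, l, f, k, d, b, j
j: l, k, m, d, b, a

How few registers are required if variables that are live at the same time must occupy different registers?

6

c, l, f, k, d, a are mutually in conflict, so at least 6 registers are needed.
6 registers suffice: register 1 → {k}; register 2 → {d}; register 3 → {c, j}; register 4 → {m, a}; register 5 → {l, b}; register 6 → {f}. Every pair that conflicts lands in different registers.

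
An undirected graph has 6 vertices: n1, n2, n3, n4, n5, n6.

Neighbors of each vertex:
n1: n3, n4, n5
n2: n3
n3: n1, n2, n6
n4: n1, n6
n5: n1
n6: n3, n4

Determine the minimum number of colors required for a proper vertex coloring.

n3 and n6 are adjacent, so at least 2 colors are needed.
2 colors suffice: color 1 → {n3, n4, n5}; color 2 → {n1, n2, n6}. No two adjacent vertices share a color.

2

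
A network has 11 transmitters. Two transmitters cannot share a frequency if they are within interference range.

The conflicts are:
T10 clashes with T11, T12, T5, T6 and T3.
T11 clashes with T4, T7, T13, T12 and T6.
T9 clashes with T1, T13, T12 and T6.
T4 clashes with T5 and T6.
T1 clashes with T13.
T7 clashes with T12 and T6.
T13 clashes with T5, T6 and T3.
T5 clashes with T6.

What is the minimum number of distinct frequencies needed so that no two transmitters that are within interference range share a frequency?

T11, T7, T6 pairwise conflict, so at least 3 frequencies are needed.
Using 3 frequencies: T10=2, T11=3, T9=3, T4=2, T1=1, T7=2, T13=2, T12=1, T5=3, T6=1, T3=1. No two conflicting transmitters share a frequency.

3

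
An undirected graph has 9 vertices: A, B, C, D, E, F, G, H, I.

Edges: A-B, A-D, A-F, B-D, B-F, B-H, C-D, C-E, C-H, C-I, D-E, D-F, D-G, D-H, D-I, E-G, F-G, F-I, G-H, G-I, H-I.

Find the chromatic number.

A, B, D, F are mutually adjacent (a clique of size 4), so at least 4 colors are needed.
4 colors suffice: color red → {D}; color blue → {B, E, I}; color green → {F, H}; color yellow → {A, C, G}. Each edge has distinct colors on its endpoints.

4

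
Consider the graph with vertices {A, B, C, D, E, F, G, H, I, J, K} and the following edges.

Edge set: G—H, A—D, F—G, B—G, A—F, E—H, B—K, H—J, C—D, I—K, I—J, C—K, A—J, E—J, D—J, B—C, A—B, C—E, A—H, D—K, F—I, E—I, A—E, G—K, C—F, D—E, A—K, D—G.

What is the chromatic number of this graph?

A, E, H, J are pairwise adjacent (a clique of size 4), so at least 4 colors are needed.
4 colors suffice: color 1 → {A, C, G, I}; color 2 → {E, F, K}; color 3 → {B, D, H}; color 4 → {J}. Each edge has distinct colors on its endpoints.

4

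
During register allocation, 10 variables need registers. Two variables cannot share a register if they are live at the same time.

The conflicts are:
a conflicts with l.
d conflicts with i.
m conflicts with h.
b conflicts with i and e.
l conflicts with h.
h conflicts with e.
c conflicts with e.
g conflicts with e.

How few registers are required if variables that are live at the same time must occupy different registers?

2

g and e conflict, so at least 2 registers are needed.
2 registers suffice: register 1 → {m, l, i, e}; register 2 → {a, d, b, h, c, g}. No two conflicting variables share a register.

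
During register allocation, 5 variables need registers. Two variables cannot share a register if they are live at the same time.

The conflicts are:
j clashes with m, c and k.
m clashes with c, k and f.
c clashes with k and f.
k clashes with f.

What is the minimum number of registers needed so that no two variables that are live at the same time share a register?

4

m, c, k, f pairwise conflict, so at least 4 registers are needed.
4 registers suffice: register 1 → {k}; register 2 → {c}; register 3 → {m}; register 4 → {j, f}. Every pair that conflicts lands in different registers.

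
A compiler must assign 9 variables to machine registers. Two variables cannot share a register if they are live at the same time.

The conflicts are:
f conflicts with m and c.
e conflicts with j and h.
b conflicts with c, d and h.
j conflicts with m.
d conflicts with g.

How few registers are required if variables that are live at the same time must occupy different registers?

3

The cycle c-b-h-e-j-m-f-c has odd length 7, so it cannot be 2-colored; at least 3 registers are needed.
3 registers suffice: f=3, e=1, b=1, j=2, m=1, c=2, d=2, h=2, g=1. No two conflicting variables share a register.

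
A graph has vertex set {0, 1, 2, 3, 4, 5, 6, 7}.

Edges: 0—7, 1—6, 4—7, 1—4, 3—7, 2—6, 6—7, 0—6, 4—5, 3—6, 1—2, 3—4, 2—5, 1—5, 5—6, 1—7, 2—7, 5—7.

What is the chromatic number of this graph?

5

1, 2, 5, 6, 7 are mutually adjacent (a clique of size 5), so at least 5 colors are needed.
One proper 5-coloring: 0=c, 1=c, 2=e, 3=c, 4=b, 5=d, 6=b, 7=a. No two adjacent vertices share a color.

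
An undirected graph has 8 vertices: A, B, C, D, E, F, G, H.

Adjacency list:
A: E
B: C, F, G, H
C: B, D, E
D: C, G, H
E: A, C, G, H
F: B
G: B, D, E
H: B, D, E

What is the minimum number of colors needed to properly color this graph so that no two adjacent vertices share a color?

2

B and F are adjacent, so at least 2 colors are needed.
2 colors suffice: A=blue, B=red, C=blue, D=red, E=red, F=blue, G=blue, H=blue. Each edge has distinct colors on its endpoints.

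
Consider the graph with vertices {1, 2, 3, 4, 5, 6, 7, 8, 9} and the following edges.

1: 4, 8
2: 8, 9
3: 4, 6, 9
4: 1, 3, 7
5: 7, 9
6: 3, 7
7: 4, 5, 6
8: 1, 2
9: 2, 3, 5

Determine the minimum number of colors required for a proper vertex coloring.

3

The cycle 3-6-7-5-9-3 has odd length 5, so it cannot be 2-colored; at least 3 colors are needed.
3 colors suffice: color red → {1, 2, 3, 7}; color blue → {4, 6, 8, 9}; color green → {5}. No two adjacent vertices share a color.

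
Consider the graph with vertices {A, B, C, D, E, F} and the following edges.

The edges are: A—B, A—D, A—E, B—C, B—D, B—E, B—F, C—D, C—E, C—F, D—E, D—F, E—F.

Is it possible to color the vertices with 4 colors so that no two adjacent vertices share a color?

B, C, D, E, F form a clique, so at least 5 colors are needed.
So 4 colors are not enough.

No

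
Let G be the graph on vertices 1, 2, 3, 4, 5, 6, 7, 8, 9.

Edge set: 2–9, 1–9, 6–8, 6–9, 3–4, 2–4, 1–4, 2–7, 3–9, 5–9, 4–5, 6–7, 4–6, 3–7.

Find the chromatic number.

2

3 and 4 are adjacent, so at least 2 colors are needed.
A valid assignment using 2 colors: 1=b, 2=b, 3=b, 4=a, 5=b, 6=b, 7=a, 8=a, 9=a. No two adjacent vertices share a color.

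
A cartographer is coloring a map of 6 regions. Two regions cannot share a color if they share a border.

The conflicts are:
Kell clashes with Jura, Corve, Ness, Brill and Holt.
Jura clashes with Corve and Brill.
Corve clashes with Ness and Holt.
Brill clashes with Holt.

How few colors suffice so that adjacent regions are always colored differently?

Kell, Corve, Holt are mutually in conflict, so at least 3 colors are needed.
3 colors suffice: color 1 → {Kell}; color 2 → {Corve, Brill}; color 3 → {Jura, Ness, Holt}. Every pair that conflicts lands in different colors.

3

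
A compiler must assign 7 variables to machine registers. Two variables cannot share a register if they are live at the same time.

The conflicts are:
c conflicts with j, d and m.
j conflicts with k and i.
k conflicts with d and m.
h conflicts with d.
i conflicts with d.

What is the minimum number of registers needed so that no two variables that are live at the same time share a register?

h and d conflict, so at least 2 registers are needed.
2 registers suffice: register 1 → {j, d, m}; register 2 → {c, k, h, i}. Every pair that conflicts lands in different registers.

2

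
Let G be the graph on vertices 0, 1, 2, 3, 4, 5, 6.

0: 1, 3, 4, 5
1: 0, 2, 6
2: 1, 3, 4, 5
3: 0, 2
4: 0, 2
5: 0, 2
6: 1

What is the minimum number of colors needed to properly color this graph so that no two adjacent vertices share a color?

2

2 and 3 are adjacent, so at least 2 colors are needed.
A valid assignment using 2 colors: 0=a, 1=b, 2=a, 3=b, 4=b, 5=b, 6=a. No two adjacent vertices share a color.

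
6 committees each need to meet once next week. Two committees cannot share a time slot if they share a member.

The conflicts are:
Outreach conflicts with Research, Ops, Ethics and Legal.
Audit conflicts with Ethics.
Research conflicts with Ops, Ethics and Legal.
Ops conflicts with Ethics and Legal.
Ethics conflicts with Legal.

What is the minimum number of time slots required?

Outreach, Research, Ops, Ethics, Legal all conflict with each other, so at least 5 time slots are needed.
Using 5 time slots: Outreach=4, Audit=2, Research=5, Ops=2, Ethics=1, Legal=3. Every pair that conflicts lands in different time slots.

5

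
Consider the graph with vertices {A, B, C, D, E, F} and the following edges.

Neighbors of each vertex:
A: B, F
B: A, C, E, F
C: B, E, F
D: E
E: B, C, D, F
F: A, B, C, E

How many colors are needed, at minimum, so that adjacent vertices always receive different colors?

B, C, E, F are pairwise adjacent (a clique of size 4), so at least 4 colors are needed.
4 colors suffice: color 1 → {D, F}; color 2 → {A, E}; color 3 → {B}; color 4 → {C}. Each edge has distinct colors on its endpoints.

4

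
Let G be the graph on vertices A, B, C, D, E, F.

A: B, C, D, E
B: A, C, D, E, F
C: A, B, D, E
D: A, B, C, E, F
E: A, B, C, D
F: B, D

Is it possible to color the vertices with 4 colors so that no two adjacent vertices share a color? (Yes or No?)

No

A, B, C, D, E form a clique, so at least 5 colors are needed.
So 4 colors are not enough.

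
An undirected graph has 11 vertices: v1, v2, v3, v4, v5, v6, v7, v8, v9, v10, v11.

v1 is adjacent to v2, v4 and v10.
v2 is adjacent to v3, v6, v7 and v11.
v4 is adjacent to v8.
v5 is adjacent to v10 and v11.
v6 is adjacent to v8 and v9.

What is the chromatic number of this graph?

3

The cycle v4-v1-v2-v6-v8-v4 has odd length 5, so it cannot be 2-colored; at least 3 colors are needed.
3 colors suffice: color 1 → {v2, v8, v9, v10}; color 2 → {v1, v3, v6, v7, v11}; color 3 → {v4, v5}. No two adjacent vertices share a color.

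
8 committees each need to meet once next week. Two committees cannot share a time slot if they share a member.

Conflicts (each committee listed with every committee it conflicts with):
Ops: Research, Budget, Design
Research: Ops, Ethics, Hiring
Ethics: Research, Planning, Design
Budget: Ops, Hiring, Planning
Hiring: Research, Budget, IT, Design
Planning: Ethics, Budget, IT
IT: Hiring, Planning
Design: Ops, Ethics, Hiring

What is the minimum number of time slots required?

The cycle Planning-Budget-Ops-Research-Ethics-Planning has odd length 5, so it cannot be 2-colored; at least 3 time slots are needed.
3 time slots suffice: Ops=1, Research=2, Ethics=3, Budget=2, Hiring=1, Planning=1, IT=2, Design=2. Each listed conflict is separated.

3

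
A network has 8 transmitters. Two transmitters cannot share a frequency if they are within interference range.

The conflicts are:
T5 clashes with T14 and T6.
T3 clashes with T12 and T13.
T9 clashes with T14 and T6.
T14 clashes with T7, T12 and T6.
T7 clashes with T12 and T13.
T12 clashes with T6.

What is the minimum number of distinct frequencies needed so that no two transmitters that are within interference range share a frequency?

3

T9, T14, T6 pairwise conflict, so at least 3 frequencies are needed.
3 frequencies suffice: frequency 1 → {T14, T13}; frequency 2 → {T3, T7, T6}; frequency 3 → {T5, T9, T12}. Each listed conflict is separated.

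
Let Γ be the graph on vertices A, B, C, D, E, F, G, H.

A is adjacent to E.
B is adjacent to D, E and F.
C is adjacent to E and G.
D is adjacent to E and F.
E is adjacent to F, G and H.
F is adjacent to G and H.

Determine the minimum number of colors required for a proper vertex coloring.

B, D, E, F are pairwise adjacent (a clique of size 4), so at least 4 colors are needed.
4 colors suffice: color 1 → {E}; color 2 → {A, C, F}; color 3 → {B, G, H}; color 4 → {D}. Each edge has distinct colors on its endpoints.

4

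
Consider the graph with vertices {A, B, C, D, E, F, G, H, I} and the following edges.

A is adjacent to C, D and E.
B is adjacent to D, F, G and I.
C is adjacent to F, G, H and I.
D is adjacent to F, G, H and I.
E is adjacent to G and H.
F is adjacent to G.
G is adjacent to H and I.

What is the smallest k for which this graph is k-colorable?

B, D, G, I are mutually adjacent (a clique of size 4), so at least 4 colors are needed.
4 colors suffice: color red → {A, G}; color blue → {C, D, E}; color green → {F, H, I}; color yellow → {B}. Each edge has distinct colors on its endpoints.

4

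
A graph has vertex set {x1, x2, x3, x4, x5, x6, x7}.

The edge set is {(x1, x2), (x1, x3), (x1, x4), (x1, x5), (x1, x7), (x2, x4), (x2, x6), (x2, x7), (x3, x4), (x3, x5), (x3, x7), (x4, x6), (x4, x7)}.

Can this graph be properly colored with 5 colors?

The chromatic number is 4. x1, x2, x4, x7 are mutually adjacent (a clique of size 4), so at least 4 colors are needed.
One proper 4-coloring: x1=2, x2=3, x3=3, x4=1, x5=1, x6=2, x7=4.
Since 5 ≥ 4, a proper 5-coloring certainly exists.

Yes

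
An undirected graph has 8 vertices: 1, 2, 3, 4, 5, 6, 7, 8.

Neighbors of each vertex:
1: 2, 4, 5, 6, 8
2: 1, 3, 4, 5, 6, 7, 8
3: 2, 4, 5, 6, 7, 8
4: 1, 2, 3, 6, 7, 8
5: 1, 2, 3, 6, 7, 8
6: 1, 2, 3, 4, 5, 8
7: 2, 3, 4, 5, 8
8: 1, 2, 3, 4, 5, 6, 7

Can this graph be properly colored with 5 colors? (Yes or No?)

The chromatic number is 5. 1, 2, 4, 6, 8 form a clique, so at least 5 colors are needed.
5 colors suffice: color red → {2}; color blue → {8}; color green → {4, 5}; color yellow → {6, 7}; color purple → {1, 3}.
That is already a proper 5-coloring.

Yes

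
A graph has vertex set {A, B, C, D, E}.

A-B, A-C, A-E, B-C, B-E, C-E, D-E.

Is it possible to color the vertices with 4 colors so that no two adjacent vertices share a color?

The chromatic number is 4. A, B, C, E are mutually adjacent (a clique of size 4), so at least 4 colors are needed.
One proper 4-coloring: A=4, B=3, C=2, D=2, E=1.
That is already a proper 4-coloring.

Yes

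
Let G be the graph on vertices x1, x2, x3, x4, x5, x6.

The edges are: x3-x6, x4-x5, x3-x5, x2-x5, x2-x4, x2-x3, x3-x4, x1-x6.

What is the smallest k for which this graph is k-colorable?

x2, x3, x4, x5 are pairwise adjacent (a clique of size 4), so at least 4 colors are needed.
A valid assignment using 4 colors: x1=1, x2=4, x3=1, x4=3, x5=2, x6=2. Each edge has distinct colors on its endpoints.

4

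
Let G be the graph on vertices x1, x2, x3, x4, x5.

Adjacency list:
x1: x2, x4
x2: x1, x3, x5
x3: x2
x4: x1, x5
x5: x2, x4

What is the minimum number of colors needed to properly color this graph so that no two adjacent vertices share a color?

x2 and x3 are adjacent, so at least 2 colors are needed.
A valid assignment using 2 colors: x1=2, x2=1, x3=2, x4=1, x5=2. Every edge joins two different colors.

2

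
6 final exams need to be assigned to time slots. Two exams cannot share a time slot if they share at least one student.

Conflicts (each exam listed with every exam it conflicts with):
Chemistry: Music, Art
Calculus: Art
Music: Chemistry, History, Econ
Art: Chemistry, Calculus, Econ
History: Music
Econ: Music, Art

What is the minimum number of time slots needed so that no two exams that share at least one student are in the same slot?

Music and Econ conflict, so at least 2 time slots are needed.
A valid assignment using 2 time slots: Chemistry=2, Calculus=2, Music=1, Art=1, History=2, Econ=2. Each listed conflict is separated.

2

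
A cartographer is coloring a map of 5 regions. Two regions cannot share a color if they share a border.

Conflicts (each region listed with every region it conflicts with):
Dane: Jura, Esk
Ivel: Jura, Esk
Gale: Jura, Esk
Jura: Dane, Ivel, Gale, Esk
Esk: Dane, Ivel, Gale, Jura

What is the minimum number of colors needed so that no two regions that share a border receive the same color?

Ivel, Jura, Esk pairwise conflict, so at least 3 colors are needed.
One proper 3-coloring: Dane=3, Ivel=3, Gale=3, Jura=1, Esk=2. No two conflicting regions share a color.

3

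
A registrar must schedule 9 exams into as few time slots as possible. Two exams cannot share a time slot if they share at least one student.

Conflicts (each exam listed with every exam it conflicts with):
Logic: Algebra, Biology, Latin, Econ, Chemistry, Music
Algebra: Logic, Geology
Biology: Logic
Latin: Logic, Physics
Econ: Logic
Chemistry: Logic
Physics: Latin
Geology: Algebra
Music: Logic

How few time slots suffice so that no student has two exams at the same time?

Logic and Algebra conflict, so at least 2 time slots are needed.
2 time slots suffice: time slot 1 → {Logic, Physics, Geology}; time slot 2 → {Algebra, Biology, Latin, Econ, Chemistry, Music}. Each listed conflict is separated.

2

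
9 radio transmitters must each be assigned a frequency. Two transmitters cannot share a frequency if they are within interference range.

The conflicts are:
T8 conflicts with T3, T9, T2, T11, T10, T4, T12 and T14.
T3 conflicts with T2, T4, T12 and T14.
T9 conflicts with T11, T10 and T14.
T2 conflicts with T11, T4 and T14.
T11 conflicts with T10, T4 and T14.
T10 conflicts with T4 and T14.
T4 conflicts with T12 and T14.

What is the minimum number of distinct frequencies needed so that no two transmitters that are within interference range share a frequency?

5

T8, T9, T11, T10, T14 pairwise conflict, so at least 5 frequencies are needed.
A valid assignment using 5 frequencies: T8=1, T3=4, T9=2, T2=5, T11=4, T10=5, T4=2, T12=3, T14=3. No two conflicting transmitters share a frequency.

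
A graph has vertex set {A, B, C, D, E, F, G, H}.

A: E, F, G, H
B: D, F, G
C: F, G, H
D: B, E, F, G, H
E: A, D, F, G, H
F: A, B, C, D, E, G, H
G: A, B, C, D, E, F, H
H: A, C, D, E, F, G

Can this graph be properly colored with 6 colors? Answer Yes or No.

The chromatic number is 5. A, E, F, G, H are mutually adjacent (a clique of size 5), so at least 5 colors are needed.
5 colors suffice: color red → {F}; color blue → {G}; color green → {B, H}; color yellow → {A, C, D}; color purple → {E}.
Since 6 ≥ 5, a proper 6-coloring certainly exists.

Yes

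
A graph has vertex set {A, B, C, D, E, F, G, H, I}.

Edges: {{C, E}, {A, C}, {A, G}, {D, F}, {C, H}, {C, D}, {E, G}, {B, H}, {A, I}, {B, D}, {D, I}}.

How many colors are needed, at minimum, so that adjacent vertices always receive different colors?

B and H are adjacent, so at least 2 colors are needed.
2 colors suffice: color red → {B, C, F, G, I}; color blue → {A, D, E, H}. Every edge joins two different colors.

2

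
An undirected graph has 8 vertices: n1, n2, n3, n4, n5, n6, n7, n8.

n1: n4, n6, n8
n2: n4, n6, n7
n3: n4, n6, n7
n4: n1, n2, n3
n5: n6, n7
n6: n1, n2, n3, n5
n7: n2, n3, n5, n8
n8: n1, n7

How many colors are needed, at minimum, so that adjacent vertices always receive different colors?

3

The cycle n5-n6-n1-n8-n7-n5 has odd length 5, so it cannot be 2-colored; at least 3 colors are needed.
3 colors suffice: color 1 → {n4, n6, n7}; color 2 → {n1, n2, n3, n5}; color 3 → {n8}. Each edge has distinct colors on its endpoints.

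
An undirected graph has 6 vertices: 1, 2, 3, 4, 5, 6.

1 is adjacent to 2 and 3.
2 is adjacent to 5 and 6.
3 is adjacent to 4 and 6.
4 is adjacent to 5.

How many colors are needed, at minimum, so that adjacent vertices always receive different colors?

The cycle 2-1-3-4-5-2 has odd length 5, so it cannot be 2-colored; at least 3 colors are needed.
3 colors suffice: color red → {2, 3}; color blue → {1, 5, 6}; color green → {4}. No two adjacent vertices share a color.

3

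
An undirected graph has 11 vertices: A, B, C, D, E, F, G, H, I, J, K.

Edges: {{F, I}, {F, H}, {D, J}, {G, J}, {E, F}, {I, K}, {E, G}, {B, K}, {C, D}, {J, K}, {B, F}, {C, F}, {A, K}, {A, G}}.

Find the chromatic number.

C and F are adjacent, so at least 2 colors are needed.
2 colors suffice: color 1 → {D, F, G, K}; color 2 → {A, B, C, E, H, I, J}. Each edge has distinct colors on its endpoints.

2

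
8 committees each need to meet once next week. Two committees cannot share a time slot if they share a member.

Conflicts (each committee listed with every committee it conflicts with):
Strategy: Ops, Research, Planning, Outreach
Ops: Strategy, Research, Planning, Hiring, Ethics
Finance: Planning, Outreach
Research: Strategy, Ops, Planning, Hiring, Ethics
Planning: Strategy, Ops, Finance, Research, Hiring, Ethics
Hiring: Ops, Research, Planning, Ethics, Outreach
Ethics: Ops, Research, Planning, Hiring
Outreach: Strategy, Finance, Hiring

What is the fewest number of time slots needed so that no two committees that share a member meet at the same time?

5

Ops, Research, Planning, Hiring, Ethics are mutually in conflict, so at least 5 time slots are needed.
5 time slots suffice: time slot 1 → {Planning, Outreach}; time slot 2 → {Strategy, Finance, Hiring}; time slot 3 → {Research}; time slot 4 → {Ops}; time slot 5 → {Ethics}. Each listed conflict is separated.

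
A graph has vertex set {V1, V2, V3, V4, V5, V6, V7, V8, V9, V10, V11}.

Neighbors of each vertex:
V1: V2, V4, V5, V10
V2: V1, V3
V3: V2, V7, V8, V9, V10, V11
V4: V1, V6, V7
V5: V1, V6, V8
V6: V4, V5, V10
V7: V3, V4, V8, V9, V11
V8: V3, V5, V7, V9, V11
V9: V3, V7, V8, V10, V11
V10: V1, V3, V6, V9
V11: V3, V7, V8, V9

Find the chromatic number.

5

V3, V7, V8, V9, V11 are pairwise adjacent (a clique of size 5), so at least 5 colors are needed.
A valid assignment using 5 colors: V1=red, V2=blue, V3=red, V4=blue, V5=green, V6=red, V7=green, V8=blue, V9=yellow, V10=blue, V11=purple. Every edge joins two different colors.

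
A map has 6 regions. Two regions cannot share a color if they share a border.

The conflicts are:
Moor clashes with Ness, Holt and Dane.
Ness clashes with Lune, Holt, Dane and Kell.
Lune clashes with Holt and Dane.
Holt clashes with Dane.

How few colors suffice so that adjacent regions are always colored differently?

4

Ness, Lune, Holt, Dane pairwise conflict, so at least 4 colors are needed.
4 colors suffice: color 1 → {Ness}; color 2 → {Holt, Kell}; color 3 → {Dane}; color 4 → {Moor, Lune}. No two conflicting regions share a color.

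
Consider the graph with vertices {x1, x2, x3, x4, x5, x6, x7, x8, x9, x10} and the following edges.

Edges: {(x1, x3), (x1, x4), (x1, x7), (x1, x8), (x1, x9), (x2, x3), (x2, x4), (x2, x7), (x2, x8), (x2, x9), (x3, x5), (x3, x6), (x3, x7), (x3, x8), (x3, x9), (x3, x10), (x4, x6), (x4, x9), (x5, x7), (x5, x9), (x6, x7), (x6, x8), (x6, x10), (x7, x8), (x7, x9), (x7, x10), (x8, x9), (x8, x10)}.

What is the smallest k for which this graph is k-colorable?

5

x3, x6, x7, x8, x10 form a clique, so at least 5 colors are needed.
One proper 5-coloring: x1=5, x2=5, x3=1, x4=1, x5=3, x6=4, x7=2, x8=3, x9=4, x10=5. Each edge has distinct colors on its endpoints.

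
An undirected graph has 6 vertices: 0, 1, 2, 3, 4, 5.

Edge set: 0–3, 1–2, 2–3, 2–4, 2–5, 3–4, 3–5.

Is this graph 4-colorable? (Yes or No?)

Yes

The chromatic number is 3. 2, 3, 5 are mutually adjacent, so at least 3 colors are needed.
3 colors suffice: color red → {0, 2}; color blue → {1, 3}; color green → {4, 5}.
Since 4 ≥ 3, a proper 4-coloring certainly exists.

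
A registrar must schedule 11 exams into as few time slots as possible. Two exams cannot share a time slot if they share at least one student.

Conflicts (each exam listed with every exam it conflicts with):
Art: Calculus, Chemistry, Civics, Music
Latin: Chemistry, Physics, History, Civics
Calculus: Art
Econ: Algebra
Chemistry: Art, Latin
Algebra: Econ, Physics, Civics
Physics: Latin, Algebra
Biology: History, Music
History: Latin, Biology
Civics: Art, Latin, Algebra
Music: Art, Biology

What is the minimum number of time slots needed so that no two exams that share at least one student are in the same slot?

Art and Calculus conflict, so at least 2 time slots are needed.
Using 2 time slots: Art=1, Latin=1, Calculus=2, Econ=2, Chemistry=2, Algebra=1, Physics=2, Biology=1, History=2, Civics=2, Music=2. No two conflicting exams share a time slot.

2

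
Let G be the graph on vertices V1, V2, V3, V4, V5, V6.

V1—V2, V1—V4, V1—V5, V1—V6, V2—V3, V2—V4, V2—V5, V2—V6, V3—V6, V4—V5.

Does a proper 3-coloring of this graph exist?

V1, V2, V4, V5 are pairwise adjacent (a clique of size 4), so at least 4 colors are needed.
So 3 colors are not enough.

No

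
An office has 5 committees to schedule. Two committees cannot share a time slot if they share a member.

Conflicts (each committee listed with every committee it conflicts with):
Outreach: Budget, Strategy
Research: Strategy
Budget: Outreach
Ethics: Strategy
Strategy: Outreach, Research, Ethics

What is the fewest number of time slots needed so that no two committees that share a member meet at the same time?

Outreach and Strategy conflict, so at least 2 time slots are needed.
2 time slots suffice: time slot 1 → {Budget, Strategy}; time slot 2 → {Outreach, Research, Ethics}. Every pair that conflicts lands in different time slots.

2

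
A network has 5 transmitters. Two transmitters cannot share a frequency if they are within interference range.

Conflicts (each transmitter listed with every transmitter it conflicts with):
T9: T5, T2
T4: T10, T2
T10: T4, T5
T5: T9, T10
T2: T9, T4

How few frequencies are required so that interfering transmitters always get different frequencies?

3

The cycle T4-T10-T5-T9-T2-T4 has odd length 5, so it cannot be 2-colored; at least 3 frequencies are needed.
Using 3 frequencies: T9=3, T4=1, T10=2, T5=1, T2=2. No two conflicting transmitters share a frequency.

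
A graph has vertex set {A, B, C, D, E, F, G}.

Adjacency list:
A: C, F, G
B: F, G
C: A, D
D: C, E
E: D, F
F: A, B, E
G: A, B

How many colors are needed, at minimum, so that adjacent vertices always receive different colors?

The cycle A-F-E-D-C-A has odd length 5, so it cannot be 2-colored; at least 3 colors are needed.
3 colors suffice: color red → {C, F, G}; color blue → {A, B, E}; color green → {D}. Every edge joins two different colors.

3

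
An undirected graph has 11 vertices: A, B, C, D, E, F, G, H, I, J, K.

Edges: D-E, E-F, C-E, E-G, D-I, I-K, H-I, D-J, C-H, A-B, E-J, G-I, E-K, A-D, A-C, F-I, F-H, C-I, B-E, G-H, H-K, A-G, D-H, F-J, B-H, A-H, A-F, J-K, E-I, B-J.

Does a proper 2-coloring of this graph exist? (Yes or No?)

E, J, K are mutually adjacent, so at least 3 colors are needed.
So 2 colors are not enough.

No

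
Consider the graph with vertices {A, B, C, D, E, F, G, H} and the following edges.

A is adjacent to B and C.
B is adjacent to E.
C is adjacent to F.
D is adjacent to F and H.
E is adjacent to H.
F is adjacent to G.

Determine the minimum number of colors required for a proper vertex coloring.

The cycle A-C-F-D-H-E-B-A has odd length 7, so it cannot be 2-colored; at least 3 colors are needed.
3 colors suffice: color red → {A, E, F}; color blue → {B, C, D, G}; color green → {H}. Every edge joins two different colors.

3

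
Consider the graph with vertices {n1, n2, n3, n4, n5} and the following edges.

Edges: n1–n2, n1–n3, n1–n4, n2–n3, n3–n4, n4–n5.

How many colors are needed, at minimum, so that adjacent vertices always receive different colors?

n1, n2, n3 are mutually adjacent, so at least 3 colors are needed.
3 colors suffice: color R → {n1, n5}; color B → {n3}; color G → {n2, n4}. Every edge joins two different colors.

3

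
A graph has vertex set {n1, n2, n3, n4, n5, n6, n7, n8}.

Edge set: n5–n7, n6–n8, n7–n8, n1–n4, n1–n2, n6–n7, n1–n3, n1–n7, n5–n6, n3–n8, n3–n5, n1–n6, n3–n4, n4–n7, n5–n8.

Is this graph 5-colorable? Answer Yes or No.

The chromatic number is 4. n5, n6, n7, n8 are mutually adjacent (a clique of size 4), so at least 4 colors are needed.
4 colors suffice: color R → {n1, n8}; color B → {n2, n3, n7}; color G → {n4, n5}; color Y → {n6}.
Since 5 ≥ 4, a proper 5-coloring certainly exists.

Yes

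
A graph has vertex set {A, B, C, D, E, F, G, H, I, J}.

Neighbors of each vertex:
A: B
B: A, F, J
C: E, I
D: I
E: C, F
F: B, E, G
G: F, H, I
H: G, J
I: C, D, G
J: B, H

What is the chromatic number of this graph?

The cycle I-G-F-E-C-I has odd length 5, so it cannot be 2-colored; at least 3 colors are needed.
3 colors suffice: A=1, B=2, C=2, D=2, E=3, F=1, G=2, H=1, I=1, J=3. Each edge has distinct colors on its endpoints.

3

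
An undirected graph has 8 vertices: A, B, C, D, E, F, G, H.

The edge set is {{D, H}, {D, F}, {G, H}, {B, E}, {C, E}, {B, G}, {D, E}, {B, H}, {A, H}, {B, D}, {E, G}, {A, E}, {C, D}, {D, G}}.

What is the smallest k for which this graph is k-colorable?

B, D, G, H are mutually adjacent (a clique of size 4), so at least 4 colors are needed.
4 colors suffice: A=1, B=4, C=3, D=1, E=2, F=2, G=3, H=2. No two adjacent vertices share a color.

4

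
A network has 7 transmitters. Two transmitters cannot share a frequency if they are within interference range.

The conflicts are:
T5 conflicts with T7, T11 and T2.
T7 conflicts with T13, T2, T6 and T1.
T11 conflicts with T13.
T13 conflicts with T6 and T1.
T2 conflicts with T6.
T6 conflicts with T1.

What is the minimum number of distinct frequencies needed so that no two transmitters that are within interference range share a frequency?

4

T7, T13, T6, T1 are mutually in conflict, so at least 4 frequencies are needed.
A valid assignment using 4 frequencies: T5=2, T7=1, T11=1, T13=3, T2=3, T6=2, T1=4. Each listed conflict is separated.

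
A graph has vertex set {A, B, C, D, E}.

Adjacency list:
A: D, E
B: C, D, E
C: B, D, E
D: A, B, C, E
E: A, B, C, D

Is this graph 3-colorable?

No

B, C, D, E form a clique, so at least 4 colors are needed.
So 3 colors are not enough.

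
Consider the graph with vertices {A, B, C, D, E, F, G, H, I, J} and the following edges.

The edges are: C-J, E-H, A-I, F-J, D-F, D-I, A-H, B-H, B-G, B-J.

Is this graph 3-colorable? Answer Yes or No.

Yes

The chromatic number is 3. The cycle I-A-H-B-J-F-D-I has odd length 7, so it cannot be 2-colored; at least 3 colors are needed.
3 colors suffice: color 1 → {A, B, C, E, F}; color 2 → {D, G, H, J}; color 3 → {I}.
That is already a proper 3-coloring.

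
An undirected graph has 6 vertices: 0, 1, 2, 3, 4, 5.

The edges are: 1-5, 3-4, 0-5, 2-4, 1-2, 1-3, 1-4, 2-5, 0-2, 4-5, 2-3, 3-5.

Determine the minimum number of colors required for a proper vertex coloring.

1, 2, 3, 4, 5 are mutually adjacent (a clique of size 5), so at least 5 colors are needed.
5 colors suffice: 0=c, 1=e, 2=a, 3=d, 4=c, 5=b. Each edge has distinct colors on its endpoints.

5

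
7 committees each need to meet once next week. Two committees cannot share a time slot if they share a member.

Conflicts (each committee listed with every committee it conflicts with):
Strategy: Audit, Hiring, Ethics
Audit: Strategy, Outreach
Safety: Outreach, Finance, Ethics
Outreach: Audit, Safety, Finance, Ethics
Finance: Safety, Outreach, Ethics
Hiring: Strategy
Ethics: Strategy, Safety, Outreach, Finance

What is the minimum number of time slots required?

4

Safety, Outreach, Finance, Ethics all conflict with each other, so at least 4 time slots are needed.
4 time slots suffice: time slot 1 → {Audit, Hiring, Ethics}; time slot 2 → {Strategy, Outreach}; time slot 3 → {Safety}; time slot 4 → {Finance}. Every pair that conflicts lands in different time slots.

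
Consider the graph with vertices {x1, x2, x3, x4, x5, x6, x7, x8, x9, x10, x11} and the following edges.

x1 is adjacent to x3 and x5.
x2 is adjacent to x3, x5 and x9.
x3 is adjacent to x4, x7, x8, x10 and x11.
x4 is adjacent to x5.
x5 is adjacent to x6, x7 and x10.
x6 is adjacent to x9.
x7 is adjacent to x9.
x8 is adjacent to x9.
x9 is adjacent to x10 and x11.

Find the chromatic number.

2

x1 and x3 are adjacent, so at least 2 colors are needed.
2 colors suffice: color 1 → {x3, x5, x9}; color 2 → {x1, x2, x4, x6, x7, x8, x10, x11}. Every edge joins two different colors.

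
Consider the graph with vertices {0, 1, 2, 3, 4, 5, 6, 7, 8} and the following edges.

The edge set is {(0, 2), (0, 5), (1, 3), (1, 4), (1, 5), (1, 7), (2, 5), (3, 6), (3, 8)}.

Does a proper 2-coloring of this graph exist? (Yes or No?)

No

0, 2, 5 form a triangle, so at least 3 colors are needed.
So 2 colors are not enough.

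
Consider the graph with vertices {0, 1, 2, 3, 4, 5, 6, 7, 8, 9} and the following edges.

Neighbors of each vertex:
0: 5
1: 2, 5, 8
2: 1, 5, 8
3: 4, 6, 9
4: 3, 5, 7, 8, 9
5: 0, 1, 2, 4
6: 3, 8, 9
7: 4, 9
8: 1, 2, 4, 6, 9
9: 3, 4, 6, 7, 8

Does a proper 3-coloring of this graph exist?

The chromatic number is 3. 1, 2, 8 form a triangle, so at least 3 colors are needed.
A valid assignment using 3 colors: 0=blue, 1=green, 2=blue, 3=red, 4=green, 5=red, 6=green, 7=red, 8=red, 9=blue.
That is already a proper 3-coloring.

Yes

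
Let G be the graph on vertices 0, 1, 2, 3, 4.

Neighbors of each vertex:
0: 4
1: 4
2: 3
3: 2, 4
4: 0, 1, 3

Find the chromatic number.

0 and 4 are adjacent, so at least 2 colors are needed.
2 colors suffice: color a → {2, 4}; color b → {0, 1, 3}. Each edge has distinct colors on its endpoints.

2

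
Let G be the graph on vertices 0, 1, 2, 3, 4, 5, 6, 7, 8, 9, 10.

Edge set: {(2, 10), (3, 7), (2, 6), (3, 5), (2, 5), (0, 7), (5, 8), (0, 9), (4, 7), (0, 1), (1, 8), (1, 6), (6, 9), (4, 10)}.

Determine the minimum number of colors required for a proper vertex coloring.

The cycle 5-8-1-6-2-5 has odd length 5, so it cannot be 2-colored; at least 3 colors are needed.
One proper 3-coloring: 0=b, 1=a, 2=a, 3=c, 4=b, 5=b, 6=b, 7=a, 8=c, 9=a, 10=c. Each edge has distinct colors on its endpoints.

3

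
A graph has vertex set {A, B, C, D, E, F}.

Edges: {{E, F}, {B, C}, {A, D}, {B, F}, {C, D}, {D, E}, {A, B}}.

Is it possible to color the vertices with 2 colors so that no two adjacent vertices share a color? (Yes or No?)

The cycle F-B-A-D-E-F has odd length 5, so it cannot be 2-colored; at least 3 colors are needed.
So 2 colors are not enough.

No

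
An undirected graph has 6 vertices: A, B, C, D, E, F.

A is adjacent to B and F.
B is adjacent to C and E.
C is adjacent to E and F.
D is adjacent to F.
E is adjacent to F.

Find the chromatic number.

3

B, C, E are pairwise adjacent, so at least 3 colors are needed.
3 colors suffice: A=2, B=1, C=2, D=2, E=3, F=1. No two adjacent vertices share a color.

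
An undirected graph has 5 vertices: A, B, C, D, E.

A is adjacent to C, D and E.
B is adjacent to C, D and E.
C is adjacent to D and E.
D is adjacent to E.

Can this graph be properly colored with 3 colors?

No

B, C, D, E form a clique, so at least 4 colors are needed.
So 3 colors are not enough.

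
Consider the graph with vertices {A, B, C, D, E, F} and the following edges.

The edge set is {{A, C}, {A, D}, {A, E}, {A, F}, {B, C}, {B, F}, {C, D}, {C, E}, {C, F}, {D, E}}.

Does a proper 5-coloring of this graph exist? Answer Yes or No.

The chromatic number is 4. A, C, D, E form a clique, so at least 4 colors are needed.
4 colors suffice: color 1 → {C}; color 2 → {A, B}; color 3 → {E, F}; color 4 → {D}.
Since 5 ≥ 4, a proper 5-coloring certainly exists.

Yes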